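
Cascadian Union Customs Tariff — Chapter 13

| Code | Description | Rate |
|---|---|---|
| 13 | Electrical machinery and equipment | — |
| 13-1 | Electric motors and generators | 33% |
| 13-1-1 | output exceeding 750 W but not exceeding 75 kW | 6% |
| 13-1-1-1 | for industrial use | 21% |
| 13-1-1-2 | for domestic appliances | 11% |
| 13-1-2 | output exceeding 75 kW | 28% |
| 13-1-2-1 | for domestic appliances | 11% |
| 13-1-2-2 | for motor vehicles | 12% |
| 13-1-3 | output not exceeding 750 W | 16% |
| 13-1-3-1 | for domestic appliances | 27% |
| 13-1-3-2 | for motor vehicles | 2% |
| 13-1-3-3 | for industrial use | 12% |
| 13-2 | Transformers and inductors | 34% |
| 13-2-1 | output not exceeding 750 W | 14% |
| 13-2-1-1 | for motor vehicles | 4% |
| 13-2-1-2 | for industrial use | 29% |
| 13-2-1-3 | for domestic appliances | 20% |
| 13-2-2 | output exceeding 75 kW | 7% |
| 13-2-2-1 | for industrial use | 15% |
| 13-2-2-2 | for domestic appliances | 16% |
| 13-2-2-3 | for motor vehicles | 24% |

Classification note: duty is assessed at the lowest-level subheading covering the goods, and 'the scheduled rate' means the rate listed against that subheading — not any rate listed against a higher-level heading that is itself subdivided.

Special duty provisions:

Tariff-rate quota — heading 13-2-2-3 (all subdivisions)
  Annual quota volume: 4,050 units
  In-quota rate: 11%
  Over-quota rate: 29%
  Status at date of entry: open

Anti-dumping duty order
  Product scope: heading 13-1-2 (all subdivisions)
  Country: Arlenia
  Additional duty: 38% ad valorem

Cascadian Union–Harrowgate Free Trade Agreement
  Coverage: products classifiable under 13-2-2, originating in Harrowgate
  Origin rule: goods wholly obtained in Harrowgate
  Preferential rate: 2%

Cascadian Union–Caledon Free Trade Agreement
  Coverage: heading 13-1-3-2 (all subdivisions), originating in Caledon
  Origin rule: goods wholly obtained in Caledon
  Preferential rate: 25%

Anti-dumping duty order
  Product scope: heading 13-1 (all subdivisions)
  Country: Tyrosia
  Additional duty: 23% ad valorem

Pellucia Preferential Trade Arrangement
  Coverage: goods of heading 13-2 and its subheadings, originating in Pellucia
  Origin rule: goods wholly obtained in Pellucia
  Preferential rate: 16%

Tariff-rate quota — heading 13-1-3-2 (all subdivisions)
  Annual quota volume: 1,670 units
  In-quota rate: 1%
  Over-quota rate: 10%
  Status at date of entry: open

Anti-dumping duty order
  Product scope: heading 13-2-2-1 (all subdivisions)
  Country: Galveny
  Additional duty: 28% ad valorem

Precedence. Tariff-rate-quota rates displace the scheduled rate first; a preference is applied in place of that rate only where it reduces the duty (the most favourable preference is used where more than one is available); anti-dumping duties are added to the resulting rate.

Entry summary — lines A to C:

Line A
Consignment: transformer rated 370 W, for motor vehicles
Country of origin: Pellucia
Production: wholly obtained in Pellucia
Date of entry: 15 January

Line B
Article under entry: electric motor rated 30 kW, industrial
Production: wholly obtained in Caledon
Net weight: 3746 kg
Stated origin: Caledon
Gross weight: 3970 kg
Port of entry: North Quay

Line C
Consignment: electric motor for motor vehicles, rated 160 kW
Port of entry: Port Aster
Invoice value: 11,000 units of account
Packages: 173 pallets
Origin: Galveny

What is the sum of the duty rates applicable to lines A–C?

37%

Line A: transformer → 13-2; rated 370 W → 13-2-1; for motor vehicles → 13-2-1-1. Scheduled 4%. Pellucia agreement on 13-2: wholly obtained → 16% available; preference 16% not lower than 4% → no reduction. → 4%.
Line B: electric motor → 13-1; rated 30 kW → 13-1-1; industrial → 13-1-1-1. Scheduled 21%. Caledon agreement on 13-1-3-2: 13-1-1-1 not covered. → 21%.
Line C: electric motor → 13-1; rated 160 kW → 13-1-2; for motor vehicles → 13-1-2-2. Scheduled 12%. No special measure applies. → 12%.
Sum: 4% + 21% + 12% = 37%.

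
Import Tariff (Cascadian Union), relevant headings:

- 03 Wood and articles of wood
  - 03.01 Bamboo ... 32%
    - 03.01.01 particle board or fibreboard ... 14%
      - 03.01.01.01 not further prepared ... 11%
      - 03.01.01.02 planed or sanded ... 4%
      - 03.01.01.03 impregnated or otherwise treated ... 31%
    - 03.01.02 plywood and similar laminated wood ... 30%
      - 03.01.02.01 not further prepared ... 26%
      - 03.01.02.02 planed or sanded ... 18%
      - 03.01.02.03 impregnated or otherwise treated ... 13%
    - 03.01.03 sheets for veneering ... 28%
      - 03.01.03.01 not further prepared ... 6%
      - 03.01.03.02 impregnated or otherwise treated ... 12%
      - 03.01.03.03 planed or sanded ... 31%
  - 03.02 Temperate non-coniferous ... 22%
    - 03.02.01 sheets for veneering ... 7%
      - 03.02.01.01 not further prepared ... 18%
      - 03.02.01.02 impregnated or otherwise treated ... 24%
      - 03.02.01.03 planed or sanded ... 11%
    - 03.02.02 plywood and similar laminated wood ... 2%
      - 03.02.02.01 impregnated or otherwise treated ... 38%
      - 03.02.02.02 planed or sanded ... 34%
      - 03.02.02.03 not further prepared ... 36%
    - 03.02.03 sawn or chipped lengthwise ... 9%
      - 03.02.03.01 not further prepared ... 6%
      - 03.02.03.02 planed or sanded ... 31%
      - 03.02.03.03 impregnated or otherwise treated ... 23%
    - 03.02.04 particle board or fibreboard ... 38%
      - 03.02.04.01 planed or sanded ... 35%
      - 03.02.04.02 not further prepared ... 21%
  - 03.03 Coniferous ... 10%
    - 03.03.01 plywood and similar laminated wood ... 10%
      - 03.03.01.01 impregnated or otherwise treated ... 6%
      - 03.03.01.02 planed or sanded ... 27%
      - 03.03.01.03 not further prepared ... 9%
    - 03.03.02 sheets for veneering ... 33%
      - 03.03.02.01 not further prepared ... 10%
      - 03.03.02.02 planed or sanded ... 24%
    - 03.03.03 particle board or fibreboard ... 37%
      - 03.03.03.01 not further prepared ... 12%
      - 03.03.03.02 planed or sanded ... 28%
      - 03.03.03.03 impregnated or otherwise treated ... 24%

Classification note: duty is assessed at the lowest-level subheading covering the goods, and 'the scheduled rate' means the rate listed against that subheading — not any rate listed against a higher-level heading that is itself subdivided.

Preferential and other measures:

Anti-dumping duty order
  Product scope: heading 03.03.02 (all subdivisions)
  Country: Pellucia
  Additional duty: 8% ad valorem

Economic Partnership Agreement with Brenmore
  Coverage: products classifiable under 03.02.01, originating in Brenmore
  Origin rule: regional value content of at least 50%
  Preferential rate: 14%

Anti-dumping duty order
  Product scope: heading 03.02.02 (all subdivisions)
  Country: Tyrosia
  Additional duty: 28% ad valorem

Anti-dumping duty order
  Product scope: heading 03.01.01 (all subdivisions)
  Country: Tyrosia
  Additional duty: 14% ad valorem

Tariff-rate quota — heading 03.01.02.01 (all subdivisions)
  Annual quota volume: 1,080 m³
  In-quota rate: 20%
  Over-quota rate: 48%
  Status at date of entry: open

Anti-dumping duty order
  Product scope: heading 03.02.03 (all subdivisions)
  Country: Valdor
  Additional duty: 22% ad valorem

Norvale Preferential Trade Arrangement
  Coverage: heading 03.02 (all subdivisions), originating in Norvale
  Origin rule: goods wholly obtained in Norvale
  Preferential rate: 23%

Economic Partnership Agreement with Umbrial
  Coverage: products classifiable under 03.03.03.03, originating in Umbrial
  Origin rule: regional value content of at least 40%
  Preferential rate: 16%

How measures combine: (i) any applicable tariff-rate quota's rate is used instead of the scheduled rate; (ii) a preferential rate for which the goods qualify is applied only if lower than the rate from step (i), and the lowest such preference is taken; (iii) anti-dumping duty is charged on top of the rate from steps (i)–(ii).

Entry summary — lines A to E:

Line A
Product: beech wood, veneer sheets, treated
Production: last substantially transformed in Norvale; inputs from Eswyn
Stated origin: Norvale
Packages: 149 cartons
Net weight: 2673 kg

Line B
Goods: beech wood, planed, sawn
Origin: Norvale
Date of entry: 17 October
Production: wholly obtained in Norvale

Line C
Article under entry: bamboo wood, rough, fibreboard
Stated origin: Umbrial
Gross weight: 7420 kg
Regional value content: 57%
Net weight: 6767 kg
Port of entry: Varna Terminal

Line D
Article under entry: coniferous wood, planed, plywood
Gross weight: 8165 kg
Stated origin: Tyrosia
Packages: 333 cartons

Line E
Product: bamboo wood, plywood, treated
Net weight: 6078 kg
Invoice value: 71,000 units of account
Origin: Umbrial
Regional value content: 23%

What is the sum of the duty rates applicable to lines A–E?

98%

Line A: beech → 03.02; veneer sheets → 03.02.01; treated → 03.02.01.02. Scheduled 24%. Norvale agreement on 03.02: not wholly obtained. → 24%.
Line B: beech → 03.02; sawn → 03.02.03; planed → 03.02.03.02. Scheduled 31%. Norvale agreement on 03.02: wholly obtained → 23% available; preferential 23%. → 23%.
Line C: bamboo → 03.01; fibreboard → 03.01.01; rough → 03.01.01.01. Scheduled 11%. Umbrial agreement on 03.03.03.03: 03.01.01.01 not covered. → 11%.
Line D: coniferous → 03.03; plywood → 03.03.01; planed → 03.03.01.02. Scheduled 27%. No special measure applies. → 27%.
Line E: bamboo → 03.01; plywood → 03.01.02; treated → 03.01.02.03. Scheduled 13%. Umbrial agreement on 03.03.03.03: 03.01.02.03 not covered. → 13%.
Sum: 24% + 23% + 11% + 27% + 13% = 98%.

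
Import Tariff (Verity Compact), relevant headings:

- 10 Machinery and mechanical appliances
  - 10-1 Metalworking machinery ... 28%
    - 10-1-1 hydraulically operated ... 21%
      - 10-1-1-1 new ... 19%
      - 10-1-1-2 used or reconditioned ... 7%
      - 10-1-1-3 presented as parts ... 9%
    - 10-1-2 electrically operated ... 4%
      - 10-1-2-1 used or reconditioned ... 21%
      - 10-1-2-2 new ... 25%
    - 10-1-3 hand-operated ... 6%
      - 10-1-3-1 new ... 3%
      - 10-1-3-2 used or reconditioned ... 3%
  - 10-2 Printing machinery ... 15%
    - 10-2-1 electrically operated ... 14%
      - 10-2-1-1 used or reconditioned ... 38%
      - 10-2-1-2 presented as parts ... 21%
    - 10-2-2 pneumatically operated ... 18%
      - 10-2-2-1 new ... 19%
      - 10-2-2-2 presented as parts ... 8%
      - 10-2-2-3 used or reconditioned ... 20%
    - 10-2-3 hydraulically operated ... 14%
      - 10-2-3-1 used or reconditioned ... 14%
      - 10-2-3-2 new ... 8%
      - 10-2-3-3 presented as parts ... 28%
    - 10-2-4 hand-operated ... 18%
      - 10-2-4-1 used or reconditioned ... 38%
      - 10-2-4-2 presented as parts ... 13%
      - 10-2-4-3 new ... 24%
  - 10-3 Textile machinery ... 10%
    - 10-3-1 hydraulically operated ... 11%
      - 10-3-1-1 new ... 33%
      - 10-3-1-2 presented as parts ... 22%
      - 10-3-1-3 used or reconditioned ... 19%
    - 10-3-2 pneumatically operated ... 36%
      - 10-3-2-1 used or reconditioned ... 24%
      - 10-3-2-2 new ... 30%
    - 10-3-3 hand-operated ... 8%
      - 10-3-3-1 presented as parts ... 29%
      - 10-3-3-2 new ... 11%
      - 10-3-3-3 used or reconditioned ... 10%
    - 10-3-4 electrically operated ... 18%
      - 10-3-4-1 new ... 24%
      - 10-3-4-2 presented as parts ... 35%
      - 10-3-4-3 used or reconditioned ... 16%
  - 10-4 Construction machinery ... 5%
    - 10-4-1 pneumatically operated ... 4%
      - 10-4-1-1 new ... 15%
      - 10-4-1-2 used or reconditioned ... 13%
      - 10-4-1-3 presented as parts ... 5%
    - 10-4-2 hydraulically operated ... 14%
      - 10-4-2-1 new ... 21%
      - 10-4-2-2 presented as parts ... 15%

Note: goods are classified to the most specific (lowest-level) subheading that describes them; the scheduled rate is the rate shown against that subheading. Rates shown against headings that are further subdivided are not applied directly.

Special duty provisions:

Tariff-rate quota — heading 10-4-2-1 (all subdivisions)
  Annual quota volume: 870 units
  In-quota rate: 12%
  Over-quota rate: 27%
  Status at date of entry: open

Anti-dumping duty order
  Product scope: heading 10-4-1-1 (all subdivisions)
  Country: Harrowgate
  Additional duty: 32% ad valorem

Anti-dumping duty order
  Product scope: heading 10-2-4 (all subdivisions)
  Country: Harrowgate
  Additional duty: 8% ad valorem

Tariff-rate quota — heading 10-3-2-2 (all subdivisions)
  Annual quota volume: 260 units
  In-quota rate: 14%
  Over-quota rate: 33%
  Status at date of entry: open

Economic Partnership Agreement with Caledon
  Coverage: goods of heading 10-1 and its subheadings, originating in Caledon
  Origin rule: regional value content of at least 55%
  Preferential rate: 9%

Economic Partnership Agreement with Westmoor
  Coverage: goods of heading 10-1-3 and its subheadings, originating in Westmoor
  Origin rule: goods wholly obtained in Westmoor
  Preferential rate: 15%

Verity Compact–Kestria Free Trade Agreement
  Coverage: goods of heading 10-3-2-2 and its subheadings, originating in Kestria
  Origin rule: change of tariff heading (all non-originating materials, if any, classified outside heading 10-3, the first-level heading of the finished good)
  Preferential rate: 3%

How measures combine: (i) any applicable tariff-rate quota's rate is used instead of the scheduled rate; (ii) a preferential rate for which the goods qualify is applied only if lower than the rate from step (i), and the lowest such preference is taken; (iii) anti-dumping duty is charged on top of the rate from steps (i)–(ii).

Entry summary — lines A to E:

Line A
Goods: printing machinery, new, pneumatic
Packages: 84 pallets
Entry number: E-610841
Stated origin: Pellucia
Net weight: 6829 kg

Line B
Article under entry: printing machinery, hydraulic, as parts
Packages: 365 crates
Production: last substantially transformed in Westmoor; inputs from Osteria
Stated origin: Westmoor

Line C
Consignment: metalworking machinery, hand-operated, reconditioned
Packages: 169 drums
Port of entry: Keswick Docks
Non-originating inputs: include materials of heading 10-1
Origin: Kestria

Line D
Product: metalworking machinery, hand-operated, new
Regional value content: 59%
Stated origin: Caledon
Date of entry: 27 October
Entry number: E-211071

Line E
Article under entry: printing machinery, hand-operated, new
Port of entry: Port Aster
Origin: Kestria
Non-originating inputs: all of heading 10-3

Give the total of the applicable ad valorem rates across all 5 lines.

Line A: printing → 10-2; pneumatic → 10-2-2; new → 10-2-2-1. Scheduled 19%. No special measure applies. → 19%.
Line B: printing → 10-2; hydraulic → 10-2-3; as parts → 10-2-3-3. Scheduled 28%. Westmoor agreement on 10-1-3: 10-2-3-3 not covered. → 28%.
Line C: metalworking → 10-1; hand-operated → 10-1-3; reconditioned → 10-1-3-2. Scheduled 3%. Kestria agreement on 10-3-2-2: 10-1-3-2 not covered. → 3%.
Line D: metalworking → 10-1; hand-operated → 10-1-3; new → 10-1-3-1. Scheduled 3%. Caledon agreement on 10-1: RVC ≥ 55% → 9% available; preference 9% not lower than 3% → no reduction. → 3%.
Line E: printing → 10-2; hand-operated → 10-2-4; new → 10-2-4-3. Scheduled 24%. Kestria agreement on 10-3-2-2: 10-2-4-3 not covered. → 24%.
Sum: 19% + 28% + 3% + 3% + 24% = 77%.

77%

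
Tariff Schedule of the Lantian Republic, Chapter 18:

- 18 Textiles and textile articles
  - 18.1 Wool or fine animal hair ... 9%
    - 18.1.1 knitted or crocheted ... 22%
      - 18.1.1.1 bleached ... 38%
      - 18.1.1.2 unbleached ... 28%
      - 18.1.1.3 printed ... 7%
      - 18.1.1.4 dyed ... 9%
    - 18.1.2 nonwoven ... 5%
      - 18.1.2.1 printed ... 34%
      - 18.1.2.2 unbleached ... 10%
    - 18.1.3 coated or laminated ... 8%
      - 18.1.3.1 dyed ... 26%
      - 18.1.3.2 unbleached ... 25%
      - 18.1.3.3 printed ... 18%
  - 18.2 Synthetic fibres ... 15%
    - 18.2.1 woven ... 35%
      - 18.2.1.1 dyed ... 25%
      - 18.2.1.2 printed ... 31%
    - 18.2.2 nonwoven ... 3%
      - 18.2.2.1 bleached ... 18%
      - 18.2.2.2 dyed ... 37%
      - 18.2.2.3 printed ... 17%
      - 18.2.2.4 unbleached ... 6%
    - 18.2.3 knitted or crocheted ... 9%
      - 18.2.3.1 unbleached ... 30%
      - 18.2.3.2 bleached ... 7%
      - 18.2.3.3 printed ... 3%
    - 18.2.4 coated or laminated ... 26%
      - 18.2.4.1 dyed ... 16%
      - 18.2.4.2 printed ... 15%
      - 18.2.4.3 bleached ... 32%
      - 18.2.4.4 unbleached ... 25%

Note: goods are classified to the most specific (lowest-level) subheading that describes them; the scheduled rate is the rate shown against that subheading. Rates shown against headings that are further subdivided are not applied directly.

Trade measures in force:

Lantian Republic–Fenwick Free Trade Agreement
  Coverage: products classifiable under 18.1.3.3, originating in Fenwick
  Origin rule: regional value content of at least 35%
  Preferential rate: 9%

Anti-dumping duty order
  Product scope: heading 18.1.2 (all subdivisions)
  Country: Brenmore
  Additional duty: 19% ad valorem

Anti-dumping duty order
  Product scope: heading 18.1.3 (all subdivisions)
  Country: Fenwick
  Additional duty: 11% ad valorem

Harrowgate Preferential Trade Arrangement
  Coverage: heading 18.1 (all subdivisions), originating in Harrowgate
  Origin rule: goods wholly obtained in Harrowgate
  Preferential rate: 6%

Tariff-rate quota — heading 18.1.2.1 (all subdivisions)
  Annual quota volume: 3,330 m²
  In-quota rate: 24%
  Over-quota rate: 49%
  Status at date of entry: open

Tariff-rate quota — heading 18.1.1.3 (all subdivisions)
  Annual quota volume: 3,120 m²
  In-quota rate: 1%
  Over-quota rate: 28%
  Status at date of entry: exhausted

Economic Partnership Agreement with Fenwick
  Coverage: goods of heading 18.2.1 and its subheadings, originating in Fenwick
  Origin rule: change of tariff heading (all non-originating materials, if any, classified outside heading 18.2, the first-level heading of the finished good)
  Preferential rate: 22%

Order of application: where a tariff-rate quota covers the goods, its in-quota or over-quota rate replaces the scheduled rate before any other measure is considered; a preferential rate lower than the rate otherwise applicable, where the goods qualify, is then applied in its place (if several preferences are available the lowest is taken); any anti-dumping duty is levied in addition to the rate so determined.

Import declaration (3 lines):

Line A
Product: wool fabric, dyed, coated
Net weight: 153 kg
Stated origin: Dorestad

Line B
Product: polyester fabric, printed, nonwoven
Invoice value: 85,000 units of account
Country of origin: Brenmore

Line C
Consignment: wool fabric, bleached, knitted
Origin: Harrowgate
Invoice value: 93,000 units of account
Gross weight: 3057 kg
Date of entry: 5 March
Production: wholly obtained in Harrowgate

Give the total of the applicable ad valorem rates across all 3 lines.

Line A: wool → 18.1; coated → 18.1.3; dyed → 18.1.3.1. Scheduled 26%. No special measure applies. → 26%.
Line B: polyester → 18.2; nonwoven → 18.2.2; printed → 18.2.2.3. Scheduled 17%. No special measure applies. → 17%.
Line C: wool → 18.1; knitted → 18.1.1; bleached → 18.1.1.1. Scheduled 38%. Harrowgate agreement on 18.1: wholly obtained → 6% available; preferential 6%. → 6%.
Sum: 26% + 17% + 6% = 49%.

49%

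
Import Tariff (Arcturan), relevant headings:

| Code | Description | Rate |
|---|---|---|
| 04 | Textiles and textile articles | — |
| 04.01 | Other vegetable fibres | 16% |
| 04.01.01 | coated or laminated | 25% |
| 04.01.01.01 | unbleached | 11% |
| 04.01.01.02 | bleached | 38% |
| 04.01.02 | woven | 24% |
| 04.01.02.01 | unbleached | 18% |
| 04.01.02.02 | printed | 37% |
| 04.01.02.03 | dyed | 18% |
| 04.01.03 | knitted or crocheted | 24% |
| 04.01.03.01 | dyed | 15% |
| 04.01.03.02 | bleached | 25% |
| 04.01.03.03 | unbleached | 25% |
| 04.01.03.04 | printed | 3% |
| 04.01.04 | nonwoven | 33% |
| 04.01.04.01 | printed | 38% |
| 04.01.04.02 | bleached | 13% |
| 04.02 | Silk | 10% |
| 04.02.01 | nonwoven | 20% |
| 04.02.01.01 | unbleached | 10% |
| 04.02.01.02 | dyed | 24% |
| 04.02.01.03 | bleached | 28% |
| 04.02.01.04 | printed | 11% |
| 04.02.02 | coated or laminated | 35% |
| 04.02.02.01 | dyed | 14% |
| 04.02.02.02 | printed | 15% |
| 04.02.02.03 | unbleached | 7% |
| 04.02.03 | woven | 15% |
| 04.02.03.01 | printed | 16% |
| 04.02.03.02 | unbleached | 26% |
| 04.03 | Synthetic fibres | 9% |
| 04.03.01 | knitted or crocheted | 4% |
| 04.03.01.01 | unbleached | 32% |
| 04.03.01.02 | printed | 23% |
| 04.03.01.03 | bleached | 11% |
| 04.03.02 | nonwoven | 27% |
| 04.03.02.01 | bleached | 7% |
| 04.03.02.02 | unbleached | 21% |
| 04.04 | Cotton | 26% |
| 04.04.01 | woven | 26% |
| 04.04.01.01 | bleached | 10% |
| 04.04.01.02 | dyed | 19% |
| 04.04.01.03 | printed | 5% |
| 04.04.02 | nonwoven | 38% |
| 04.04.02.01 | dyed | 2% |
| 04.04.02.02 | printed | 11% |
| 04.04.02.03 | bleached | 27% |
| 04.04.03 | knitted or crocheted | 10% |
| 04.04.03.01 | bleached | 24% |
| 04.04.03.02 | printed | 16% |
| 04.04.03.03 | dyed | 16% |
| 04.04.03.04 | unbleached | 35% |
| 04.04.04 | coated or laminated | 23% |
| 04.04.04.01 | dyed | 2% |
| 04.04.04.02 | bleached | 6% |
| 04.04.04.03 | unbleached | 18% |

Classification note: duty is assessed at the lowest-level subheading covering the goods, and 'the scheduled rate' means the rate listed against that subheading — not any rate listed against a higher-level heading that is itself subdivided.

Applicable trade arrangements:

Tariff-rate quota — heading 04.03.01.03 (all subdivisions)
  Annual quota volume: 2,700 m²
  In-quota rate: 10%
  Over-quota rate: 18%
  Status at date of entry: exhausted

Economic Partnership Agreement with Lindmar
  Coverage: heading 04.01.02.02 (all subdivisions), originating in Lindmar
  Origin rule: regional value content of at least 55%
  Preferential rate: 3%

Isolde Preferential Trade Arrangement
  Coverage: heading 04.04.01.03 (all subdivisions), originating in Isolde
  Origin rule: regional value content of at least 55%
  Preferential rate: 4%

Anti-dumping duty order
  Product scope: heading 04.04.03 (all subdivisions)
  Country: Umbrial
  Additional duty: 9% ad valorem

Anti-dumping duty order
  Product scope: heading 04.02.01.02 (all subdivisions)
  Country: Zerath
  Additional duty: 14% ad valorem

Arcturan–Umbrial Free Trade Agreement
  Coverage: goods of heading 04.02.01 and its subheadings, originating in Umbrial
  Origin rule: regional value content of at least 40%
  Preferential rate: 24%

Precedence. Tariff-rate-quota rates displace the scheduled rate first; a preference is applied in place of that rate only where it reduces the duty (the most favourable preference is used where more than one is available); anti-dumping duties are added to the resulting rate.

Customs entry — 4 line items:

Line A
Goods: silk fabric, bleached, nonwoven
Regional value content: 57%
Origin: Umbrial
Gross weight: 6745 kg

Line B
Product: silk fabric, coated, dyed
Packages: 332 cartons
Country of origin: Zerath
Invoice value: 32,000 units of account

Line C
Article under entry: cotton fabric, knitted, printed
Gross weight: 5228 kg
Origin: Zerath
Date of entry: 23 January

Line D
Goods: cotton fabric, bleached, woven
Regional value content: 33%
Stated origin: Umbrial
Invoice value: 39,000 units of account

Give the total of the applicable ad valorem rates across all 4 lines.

Line A: silk → 04.02; nonwoven → 04.02.01; bleached → 04.02.01.03. Scheduled 28%. Umbrial agreement on 04.02.01: RVC ≥ 40% → 24% available; preferential 24%. → 24%.
Line B: silk → 04.02; coated → 04.02.02; dyed → 04.02.02.01. Scheduled 14%. No special measure applies. → 14%.
Line C: cotton → 04.04; knitted → 04.04.03; printed → 04.04.03.02. Scheduled 16%. No special measure applies. → 16%.
Line D: cotton → 04.04; woven → 04.04.01; bleached → 04.04.01.01. Scheduled 10%. Umbrial agreement on 04.02.01: 04.04.01.01 not covered. → 10%.
Sum: 24% + 14% + 16% + 10% = 64%.

64%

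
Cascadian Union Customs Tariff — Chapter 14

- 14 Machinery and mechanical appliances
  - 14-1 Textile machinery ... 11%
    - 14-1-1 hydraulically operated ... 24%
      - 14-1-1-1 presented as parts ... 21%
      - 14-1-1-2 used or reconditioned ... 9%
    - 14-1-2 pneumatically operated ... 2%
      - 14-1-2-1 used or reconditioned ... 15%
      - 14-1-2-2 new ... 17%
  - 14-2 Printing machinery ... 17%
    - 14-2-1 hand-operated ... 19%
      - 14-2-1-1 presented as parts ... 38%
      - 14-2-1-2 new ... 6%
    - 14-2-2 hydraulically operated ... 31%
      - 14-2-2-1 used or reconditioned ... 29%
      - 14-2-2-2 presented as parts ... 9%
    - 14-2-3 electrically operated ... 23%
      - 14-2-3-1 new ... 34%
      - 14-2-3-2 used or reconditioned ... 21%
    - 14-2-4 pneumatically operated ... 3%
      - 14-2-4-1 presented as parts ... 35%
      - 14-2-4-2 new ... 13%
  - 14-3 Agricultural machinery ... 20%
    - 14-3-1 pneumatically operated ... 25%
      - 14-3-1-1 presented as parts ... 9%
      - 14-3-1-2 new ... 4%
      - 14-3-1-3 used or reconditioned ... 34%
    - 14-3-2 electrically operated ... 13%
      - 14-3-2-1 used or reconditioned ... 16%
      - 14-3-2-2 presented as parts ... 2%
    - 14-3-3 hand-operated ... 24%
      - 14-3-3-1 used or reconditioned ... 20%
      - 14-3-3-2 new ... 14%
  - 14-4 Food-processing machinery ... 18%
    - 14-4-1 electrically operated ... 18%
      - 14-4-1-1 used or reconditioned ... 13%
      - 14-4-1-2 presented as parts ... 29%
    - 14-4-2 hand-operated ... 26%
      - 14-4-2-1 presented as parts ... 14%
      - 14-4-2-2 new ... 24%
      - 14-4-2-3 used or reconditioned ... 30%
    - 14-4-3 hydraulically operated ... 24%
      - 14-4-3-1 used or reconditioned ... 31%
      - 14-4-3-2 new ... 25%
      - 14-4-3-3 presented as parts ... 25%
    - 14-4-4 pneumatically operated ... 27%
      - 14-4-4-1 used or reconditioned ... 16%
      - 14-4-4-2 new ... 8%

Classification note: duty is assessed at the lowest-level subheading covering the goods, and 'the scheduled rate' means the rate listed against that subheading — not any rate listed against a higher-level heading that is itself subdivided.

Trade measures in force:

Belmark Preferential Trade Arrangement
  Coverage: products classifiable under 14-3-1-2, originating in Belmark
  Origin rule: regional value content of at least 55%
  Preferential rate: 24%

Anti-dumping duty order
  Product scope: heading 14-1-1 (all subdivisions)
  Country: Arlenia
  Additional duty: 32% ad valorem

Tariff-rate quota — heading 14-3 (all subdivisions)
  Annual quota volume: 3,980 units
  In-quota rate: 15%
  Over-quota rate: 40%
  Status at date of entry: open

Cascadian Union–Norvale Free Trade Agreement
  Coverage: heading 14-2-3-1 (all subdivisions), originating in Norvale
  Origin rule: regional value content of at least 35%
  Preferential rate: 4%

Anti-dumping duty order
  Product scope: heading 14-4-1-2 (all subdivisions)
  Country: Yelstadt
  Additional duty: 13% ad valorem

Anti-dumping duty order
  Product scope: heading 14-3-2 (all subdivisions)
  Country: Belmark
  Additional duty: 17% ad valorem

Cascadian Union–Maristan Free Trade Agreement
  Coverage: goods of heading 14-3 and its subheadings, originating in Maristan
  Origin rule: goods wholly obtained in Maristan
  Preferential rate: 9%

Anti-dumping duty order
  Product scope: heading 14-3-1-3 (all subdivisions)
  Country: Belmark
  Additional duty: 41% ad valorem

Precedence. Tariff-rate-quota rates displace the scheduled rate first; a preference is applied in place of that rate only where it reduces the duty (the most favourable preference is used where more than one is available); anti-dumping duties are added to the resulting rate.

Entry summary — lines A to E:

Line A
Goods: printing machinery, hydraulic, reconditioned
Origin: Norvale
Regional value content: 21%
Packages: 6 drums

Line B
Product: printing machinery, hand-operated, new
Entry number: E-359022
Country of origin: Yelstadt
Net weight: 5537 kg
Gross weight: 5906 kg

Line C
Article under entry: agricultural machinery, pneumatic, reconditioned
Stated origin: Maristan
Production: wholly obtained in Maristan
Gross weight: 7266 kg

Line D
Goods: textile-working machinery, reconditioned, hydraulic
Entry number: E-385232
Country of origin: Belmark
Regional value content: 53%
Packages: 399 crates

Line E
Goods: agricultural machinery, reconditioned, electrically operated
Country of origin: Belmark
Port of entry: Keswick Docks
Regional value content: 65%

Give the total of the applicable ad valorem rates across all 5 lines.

85%

Line A: printing → 14-2; hydraulic → 14-2-2; reconditioned → 14-2-2-1. Scheduled 29%. Norvale agreement on 14-2-3-1: 14-2-2-1 not covered. → 29%.
Line B: printing → 14-2; hand-operated → 14-2-1; new → 14-2-1-2. Scheduled 6%. No special measure applies. → 6%.
Line C: agricultural → 14-3; pneumatic → 14-3-1; reconditioned → 14-3-1-3. Scheduled 34%. quota on 14-3 open → in-quota 15%; Maristan agreement on 14-3: wholly obtained → 9% available; preferential 9%. → 9%.
Line D: textile-working → 14-1; hydraulic → 14-1-1; reconditioned → 14-1-1-2. Scheduled 9%. Belmark agreement on 14-3-1-2: 14-1-1-2 not covered. → 9%.
Line E: agricultural → 14-3; electrically operated → 14-3-2; reconditioned → 14-3-2-1. Scheduled 16%. quota on 14-3 open → in-quota 15%; Belmark agreement on 14-3-1-2: 14-3-2-1 not covered; anti-dumping (Belmark, 14-3-2): +17%; total 15% + 17% = 32%. → 32%.
Sum: 29% + 6% + 9% + 9% + 32% = 85%.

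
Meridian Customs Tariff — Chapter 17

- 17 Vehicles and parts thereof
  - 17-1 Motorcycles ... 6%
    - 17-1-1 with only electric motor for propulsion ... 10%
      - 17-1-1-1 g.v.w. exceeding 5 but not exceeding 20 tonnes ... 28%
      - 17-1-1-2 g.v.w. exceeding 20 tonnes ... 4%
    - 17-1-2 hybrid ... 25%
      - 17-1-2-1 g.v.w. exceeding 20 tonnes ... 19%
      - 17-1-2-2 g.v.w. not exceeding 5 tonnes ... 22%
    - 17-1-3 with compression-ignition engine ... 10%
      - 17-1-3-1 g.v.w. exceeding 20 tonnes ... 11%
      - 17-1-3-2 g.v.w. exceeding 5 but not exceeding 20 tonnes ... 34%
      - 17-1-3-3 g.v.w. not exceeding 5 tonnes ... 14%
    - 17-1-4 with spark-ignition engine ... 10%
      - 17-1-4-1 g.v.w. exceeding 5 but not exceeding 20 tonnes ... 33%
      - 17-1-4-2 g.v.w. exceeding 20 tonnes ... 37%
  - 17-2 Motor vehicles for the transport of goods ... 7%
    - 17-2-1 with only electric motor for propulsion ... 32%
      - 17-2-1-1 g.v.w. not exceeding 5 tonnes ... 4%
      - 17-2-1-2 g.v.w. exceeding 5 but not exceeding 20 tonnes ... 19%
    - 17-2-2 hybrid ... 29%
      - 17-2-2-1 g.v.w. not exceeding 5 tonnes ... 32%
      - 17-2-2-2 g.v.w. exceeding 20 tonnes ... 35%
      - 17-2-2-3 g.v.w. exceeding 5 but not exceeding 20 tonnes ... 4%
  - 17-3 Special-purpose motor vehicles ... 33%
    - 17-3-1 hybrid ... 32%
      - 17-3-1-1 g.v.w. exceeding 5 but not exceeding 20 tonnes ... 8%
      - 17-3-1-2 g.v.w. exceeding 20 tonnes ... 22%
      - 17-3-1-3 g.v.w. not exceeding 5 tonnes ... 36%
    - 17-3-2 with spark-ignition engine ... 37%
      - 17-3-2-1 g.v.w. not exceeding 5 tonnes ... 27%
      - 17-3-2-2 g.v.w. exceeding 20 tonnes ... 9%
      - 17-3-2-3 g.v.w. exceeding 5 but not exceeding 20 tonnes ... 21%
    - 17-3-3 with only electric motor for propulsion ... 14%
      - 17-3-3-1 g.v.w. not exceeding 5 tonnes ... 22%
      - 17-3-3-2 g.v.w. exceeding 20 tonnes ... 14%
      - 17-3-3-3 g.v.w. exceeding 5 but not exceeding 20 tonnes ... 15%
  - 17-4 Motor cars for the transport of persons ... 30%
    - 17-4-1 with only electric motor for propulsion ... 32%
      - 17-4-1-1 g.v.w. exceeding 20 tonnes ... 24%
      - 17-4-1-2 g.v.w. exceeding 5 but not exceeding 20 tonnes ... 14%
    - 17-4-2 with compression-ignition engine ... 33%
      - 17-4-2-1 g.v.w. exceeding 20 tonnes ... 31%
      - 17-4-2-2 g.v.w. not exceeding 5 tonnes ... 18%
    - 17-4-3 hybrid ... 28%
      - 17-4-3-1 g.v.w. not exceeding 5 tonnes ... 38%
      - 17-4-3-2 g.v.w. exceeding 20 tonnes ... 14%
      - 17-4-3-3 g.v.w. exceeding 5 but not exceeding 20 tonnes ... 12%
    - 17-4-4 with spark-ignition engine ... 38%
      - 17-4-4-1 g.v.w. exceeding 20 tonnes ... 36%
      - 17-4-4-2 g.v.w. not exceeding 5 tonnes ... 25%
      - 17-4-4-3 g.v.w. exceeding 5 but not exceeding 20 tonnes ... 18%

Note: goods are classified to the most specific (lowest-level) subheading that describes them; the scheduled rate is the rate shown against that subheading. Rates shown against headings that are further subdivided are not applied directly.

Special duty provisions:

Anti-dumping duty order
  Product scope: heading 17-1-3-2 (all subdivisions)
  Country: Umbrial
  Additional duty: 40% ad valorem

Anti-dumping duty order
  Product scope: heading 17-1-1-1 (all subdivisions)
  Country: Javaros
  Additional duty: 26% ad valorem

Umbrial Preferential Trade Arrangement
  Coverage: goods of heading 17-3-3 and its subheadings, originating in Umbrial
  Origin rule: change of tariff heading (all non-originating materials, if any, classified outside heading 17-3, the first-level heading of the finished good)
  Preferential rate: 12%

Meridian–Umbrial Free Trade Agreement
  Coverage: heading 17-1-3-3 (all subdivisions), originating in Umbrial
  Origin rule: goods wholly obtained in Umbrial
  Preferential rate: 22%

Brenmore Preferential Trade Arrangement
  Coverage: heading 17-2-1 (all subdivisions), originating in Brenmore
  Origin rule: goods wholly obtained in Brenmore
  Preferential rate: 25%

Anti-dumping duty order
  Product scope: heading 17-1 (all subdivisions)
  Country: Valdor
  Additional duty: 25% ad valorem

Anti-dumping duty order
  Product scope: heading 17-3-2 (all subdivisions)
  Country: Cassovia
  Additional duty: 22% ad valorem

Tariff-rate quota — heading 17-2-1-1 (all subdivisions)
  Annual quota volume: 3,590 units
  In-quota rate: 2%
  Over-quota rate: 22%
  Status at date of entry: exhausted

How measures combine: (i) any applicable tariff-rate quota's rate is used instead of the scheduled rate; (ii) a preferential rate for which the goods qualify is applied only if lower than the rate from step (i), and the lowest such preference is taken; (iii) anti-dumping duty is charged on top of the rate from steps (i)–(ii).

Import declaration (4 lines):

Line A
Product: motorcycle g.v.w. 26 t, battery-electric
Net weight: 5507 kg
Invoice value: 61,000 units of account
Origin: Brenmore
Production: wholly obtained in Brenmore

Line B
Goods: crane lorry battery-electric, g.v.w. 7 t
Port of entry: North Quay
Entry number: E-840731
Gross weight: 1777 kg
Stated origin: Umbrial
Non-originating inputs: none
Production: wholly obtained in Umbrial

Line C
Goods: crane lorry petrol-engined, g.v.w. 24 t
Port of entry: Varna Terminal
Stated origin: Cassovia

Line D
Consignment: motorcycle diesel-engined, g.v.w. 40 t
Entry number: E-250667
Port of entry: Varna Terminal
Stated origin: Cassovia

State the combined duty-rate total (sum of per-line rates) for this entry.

Line A: motorcycle → 17-1; battery-electric → 17-1-1; g.v.w. 26 t → 17-1-1-2. Scheduled 4%. Brenmore agreement on 17-2-1: 17-1-1-2 not covered. → 4%.
Line B: crane lorry → 17-3; battery-electric → 17-3-3; g.v.w. 7 t → 17-3-3-3. Scheduled 15%. Umbrial agreement on 17-3-3: CTH met → 12% available; Umbrial agreement on 17-1-3-3: 17-3-3-3 not covered; preferential 12%. → 12%.
Line C: crane lorry → 17-3; petrol-engined → 17-3-2; g.v.w. 24 t → 17-3-2-2. Scheduled 9%. anti-dumping (Cassovia, 17-3-2): +22%; total 9% + 22% = 31%. → 31%.
Line D: motorcycle → 17-1; diesel-engined → 17-1-3; g.v.w. 40 t → 17-1-3-1. Scheduled 11%. No special measure applies. → 11%.
Sum: 4% + 12% + 31% + 11% = 58%.

58%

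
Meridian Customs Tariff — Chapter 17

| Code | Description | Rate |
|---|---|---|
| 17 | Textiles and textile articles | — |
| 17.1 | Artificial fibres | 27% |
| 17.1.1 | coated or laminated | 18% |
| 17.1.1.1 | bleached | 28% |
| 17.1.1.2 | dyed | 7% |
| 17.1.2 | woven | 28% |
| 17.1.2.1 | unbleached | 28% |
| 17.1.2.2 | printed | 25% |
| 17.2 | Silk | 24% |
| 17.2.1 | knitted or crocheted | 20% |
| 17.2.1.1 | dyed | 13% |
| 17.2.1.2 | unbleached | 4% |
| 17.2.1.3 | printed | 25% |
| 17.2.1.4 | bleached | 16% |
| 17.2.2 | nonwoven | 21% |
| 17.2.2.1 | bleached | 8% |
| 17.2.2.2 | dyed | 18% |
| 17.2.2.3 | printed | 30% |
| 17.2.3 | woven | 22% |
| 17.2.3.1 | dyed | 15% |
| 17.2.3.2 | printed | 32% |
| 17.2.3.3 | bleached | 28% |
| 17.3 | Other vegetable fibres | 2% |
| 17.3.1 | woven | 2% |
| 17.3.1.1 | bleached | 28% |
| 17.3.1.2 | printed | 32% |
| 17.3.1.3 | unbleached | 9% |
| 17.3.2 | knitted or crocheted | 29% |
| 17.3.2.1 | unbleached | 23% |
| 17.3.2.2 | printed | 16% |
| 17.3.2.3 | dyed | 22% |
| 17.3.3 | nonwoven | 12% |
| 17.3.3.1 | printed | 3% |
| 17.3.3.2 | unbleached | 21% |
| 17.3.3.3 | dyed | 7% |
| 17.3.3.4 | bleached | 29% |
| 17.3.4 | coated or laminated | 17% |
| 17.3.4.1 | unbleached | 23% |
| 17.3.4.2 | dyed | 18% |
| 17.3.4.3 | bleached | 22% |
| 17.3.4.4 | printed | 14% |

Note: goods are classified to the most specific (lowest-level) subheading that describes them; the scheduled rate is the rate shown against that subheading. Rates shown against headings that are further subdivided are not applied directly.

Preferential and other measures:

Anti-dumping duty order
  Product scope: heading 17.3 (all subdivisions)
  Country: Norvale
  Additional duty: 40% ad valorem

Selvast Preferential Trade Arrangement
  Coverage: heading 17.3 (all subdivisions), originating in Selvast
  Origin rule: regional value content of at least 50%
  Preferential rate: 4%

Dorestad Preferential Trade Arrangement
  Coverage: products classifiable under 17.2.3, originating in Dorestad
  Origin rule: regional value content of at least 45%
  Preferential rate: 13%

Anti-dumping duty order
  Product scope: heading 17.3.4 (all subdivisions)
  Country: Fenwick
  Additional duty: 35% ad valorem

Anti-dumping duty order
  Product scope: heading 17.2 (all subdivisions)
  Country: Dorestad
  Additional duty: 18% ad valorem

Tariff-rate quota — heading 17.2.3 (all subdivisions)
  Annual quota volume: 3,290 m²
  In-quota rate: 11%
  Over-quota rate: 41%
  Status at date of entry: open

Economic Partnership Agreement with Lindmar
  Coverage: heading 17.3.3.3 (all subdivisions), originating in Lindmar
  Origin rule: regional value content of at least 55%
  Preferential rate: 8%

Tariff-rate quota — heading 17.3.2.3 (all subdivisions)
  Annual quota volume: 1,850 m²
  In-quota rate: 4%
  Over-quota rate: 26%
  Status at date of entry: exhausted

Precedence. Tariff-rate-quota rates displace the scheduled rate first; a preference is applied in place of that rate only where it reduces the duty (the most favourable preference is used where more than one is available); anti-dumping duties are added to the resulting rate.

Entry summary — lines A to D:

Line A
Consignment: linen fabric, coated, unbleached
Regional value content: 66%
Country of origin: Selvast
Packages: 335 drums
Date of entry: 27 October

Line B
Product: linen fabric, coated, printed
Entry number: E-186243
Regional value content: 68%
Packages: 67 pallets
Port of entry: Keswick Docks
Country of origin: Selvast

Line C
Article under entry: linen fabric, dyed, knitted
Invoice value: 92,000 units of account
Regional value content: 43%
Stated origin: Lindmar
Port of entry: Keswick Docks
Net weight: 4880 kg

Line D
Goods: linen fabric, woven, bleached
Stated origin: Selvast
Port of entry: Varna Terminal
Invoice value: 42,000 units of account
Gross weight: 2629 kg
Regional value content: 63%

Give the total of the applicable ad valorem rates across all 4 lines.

38%

Line A: linen → 17.3; coated → 17.3.4; unbleached → 17.3.4.1. Scheduled 23%. Selvast agreement on 17.3: RVC ≥ 50% → 4% available; preferential 4%. → 4%.
Line B: linen → 17.3; coated → 17.3.4; printed → 17.3.4.4. Scheduled 14%. Selvast agreement on 17.3: RVC ≥ 50% → 4% available; preferential 4%. → 4%.
Line C: linen → 17.3; knitted → 17.3.2; dyed → 17.3.2.3. Scheduled 22%. quota on 17.3.2.3 exhausted → over-quota 26%; Lindmar agreement on 17.3.3.3: 17.3.2.3 not covered. → 26%.
Line D: linen → 17.3; woven → 17.3.1; bleached → 17.3.1.1. Scheduled 28%. Selvast agreement on 17.3: RVC ≥ 50% → 4% available; preferential 4%. → 4%.
Sum: 4% + 4% + 26% + 4% = 38%.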